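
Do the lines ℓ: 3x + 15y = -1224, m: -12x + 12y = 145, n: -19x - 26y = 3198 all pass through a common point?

Lines aᵢx + bᵢy = cᵢ with pairwise distinct directions are concurrent exactly when det[aᵢ bᵢ cᵢ] = 0.
Here the determinant is -207.
Nonzero, so no common point exists.

No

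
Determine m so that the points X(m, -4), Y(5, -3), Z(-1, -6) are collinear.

Collinearity: (X − Y) must be parallel to (Z − Y) = (-6, -3).
Cross-multiplying the components: (m − 5)·(-3) = (-1)·(-6).
Solving gives m = 3.

3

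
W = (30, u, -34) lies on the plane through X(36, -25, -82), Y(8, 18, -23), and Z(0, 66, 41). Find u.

11

A normal to the plane is n = XY × XZ = (-80, 1320, -1000).
W lies in the plane iff n · XW = 0.
This gives (1320)u + (-14520) = 0, so u = 11.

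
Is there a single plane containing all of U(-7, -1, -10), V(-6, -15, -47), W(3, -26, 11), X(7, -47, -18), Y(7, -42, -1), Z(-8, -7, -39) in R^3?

No

The plane through U, V, W has normal n = UV × UW = (-1219, -391, 115) and equation n·P = 7774.
Checking the remaining points: n·X = 7774, n·Y = 7774, n·Z = 8004.
Since n·Z = 8004 ≠ 7774, Z is off the plane and the points are not all coplanar.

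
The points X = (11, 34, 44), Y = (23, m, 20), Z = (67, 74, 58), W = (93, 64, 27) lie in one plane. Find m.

The points are coplanar iff XY · (XZ × XW) = 0.
Expanding, this is linear in m: (2100)m + (-46200) = 0.
So m = 22.

22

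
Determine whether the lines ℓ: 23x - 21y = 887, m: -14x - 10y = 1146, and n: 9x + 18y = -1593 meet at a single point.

Lines aᵢx + bᵢy = cᵢ with pairwise distinct directions are concurrent exactly when det[aᵢ bᵢ cᵢ] = 0.
Here the determinant is 0.
It vanishes, so the lines are concurrent at (-29, -74).

Yes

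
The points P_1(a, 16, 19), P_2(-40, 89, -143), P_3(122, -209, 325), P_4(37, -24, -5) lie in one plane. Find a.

-19

Coplanarity ⇔ det[P_1P_2; P_1P_3; P_1P_4] = 0.
Expanding, this is linear in a: (-11760)a + (-223440) = 0.
So a = -19.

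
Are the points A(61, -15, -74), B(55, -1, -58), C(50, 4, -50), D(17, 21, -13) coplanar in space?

No

A normal to the plane through A, B, C is n = AB × AC = (32, -32, 40).
The plane has equation n·P = -528. For D: n·D = -648.
-648 ≠ -528, so D is off the plane.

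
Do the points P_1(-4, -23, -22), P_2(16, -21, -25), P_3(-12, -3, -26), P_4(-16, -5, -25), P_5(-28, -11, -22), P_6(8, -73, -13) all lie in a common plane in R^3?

No

The plane through P_1, P_2, P_3 has normal n = P_1P_2 × P_1P_3 = (52, 104, 416) and equation n·P = -11752.
Checking the remaining points: n·P_4 = -11752, n·P_5 = -11752, n·P_6 = -12584.
Since n·P_6 = -12584 ≠ -11752, P_6 is off the plane and the points are not all coplanar.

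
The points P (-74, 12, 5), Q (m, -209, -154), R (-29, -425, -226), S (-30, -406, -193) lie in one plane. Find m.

Normal to plane PRS: n = (-10032, -1254, 418); plane equation n·X = 729410.
Requiring n·Q = 729410: (-10032)m + (197714) = 729410.
So m = -53.

-53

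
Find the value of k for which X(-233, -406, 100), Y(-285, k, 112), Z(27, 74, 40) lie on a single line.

-502

Collinearity requires XY × XZ = 0; each component is linear in k.
The x-component gives (-60)k + (-30120) = 0, so k = -502.
The remaining components then also vanish.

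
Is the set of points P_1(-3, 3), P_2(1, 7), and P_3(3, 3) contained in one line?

P_1P_2 = (4, 4), P_1P_3 = (6, 0).
If collinear, P_1P_3 would be a scalar multiple of P_1P_2. But (4)·(0) ≠ (4)·(6) (difference -24), so they are not parallel; the points are not collinear.

No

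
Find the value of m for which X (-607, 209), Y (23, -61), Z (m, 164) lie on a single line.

-502

Collinearity: (Z − X) must be parallel to (Y − X) = (630, -270).
Cross-multiplying the components: (m − (-607))·(-270) = (-45)·(630).
Solving gives m = -502.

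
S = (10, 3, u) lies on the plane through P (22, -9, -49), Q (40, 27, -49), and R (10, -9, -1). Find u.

23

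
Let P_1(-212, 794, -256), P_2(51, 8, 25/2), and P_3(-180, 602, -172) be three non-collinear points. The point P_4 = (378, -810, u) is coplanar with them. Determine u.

523/2

Coplanarity requires P_1P_2 · (P_1P_3 × P_1P_4) = 0.
P_1P_2 = (263, -786, 537/2), P_1P_3 = (32, -192, 84); the triple product is linear in u with coefficient -25344 and constant term 6627456.
Setting it to zero: u = 523/2.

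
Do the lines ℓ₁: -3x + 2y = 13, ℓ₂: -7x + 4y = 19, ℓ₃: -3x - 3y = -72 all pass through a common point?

Yes

The three lines meet at one point iff the augmented coefficient matrix [aᵢ bᵢ cᵢ] has rank < 3, i.e. its determinant vanishes.
Here the determinant is 0.
It vanishes, so the lines are concurrent at (7, 17).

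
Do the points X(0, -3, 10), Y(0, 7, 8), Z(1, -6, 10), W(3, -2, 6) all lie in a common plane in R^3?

No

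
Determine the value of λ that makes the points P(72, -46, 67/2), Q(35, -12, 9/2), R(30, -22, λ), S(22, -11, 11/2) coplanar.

31/2

The points are coplanar iff PQ · (PR × PS) = 0.
Expanding, this is linear in λ: (-405)λ + (12555/2) = 0.
So λ = 31/2.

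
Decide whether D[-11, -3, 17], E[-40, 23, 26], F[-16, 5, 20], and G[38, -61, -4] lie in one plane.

A normal to the plane through D, E, F is n = DE × DF = (6, 42, -102).
The plane has equation n·P = -1926. For G: n·G = -1926.
Equal, so G lies in the plane and all four are coplanar.

Yes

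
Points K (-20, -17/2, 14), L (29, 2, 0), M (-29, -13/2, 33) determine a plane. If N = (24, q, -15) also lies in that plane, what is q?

-3

A normal to the plane is n = KL × KM = (455/2, -805, 385/2).
N lies in the plane iff n · KN = 0.
This gives (-805)q + (-2415) = 0, so q = -3.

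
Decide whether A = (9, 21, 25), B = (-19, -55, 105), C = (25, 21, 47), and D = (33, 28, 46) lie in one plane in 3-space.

A normal to the plane through A, B, C is n = AB × AC = (-1672, 1896, 1216).
The plane has equation n·P = 55168. For D: n·D = 53848.
53848 ≠ 55168, so D is off the plane.

No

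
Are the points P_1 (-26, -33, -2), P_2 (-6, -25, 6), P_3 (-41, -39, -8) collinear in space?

P_1P_2 = (20, 8, 8), P_1P_3 = (-15, -6, -6).
P_1P_2 × P_1P_3 = (0, 0, 0).
The cross product vanishes, so the three points are collinear.

Yes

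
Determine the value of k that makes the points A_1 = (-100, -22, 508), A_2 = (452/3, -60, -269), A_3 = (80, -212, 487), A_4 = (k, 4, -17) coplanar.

Normal to plane A_1A_2A_3: n = (-146832, -134596, -122360/3); plane equation n·P = -9225944/3.
Requiring n·A_4 = -9225944/3: (-146832)k + (464968/3) = -9225944/3.
So k = 22.

22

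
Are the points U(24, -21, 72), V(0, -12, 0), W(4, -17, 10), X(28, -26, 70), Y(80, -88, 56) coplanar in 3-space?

The plane through U, V, W has normal n = UV × UW = (-270, -48, 84) and equation n·P = 576.
Checking the remaining points: n·X = -432, n·Y = -12672.
Since n·X = -432 ≠ 576, X is off the plane and the points are not all coplanar.

No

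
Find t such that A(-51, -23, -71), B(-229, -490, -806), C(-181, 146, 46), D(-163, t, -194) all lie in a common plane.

-52

Coplanarity ⇔ det[AB; AC; AD] = 0.
Expanding, this is linear in t: (116376)t + (6051552) = 0.
So t = -52.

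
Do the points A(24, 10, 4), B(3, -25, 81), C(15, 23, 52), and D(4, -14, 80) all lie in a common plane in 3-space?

No

With A as base: AB = (-21, -35, 77), AC = (-9, 13, 48), AD = (-20, -24, 76).
AC × AD = (2140, -276, 476).
AB · (AC × AD) = 1372.
Since 1372 ≠ 0, the four points are not coplanar.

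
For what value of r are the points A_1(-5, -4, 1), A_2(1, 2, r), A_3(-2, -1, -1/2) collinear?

-2

Collinearity requires A_1A_2 × A_1A_3 = 0; each component is linear in r.
The x-component gives (-3)r + (-6) = 0, so r = -2.
The remaining components then also vanish.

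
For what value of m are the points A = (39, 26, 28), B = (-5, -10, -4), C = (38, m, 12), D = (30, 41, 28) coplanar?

-27

Normal to plane ABD: n = (480, 288, -984); plane equation n·P = -1344.
Requiring n·C = -1344: (288)m + (6432) = -1344.
So m = -27.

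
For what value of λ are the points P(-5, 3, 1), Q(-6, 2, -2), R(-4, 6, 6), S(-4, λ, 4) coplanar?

4

The points are coplanar iff PQ · (PR × PS) = 0.
Expanding, this is linear in λ: (2)λ + (-8) = 0.
So λ = 4.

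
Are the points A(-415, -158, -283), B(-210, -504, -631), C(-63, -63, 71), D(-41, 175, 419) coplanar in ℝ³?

The four points are coplanar iff the 3×3 determinant with rows AB, AC, AD is zero.
Rows: (205, -346, -348), (352, 95, 354), (374, 333, 702).
Expanding along the first row: (205)(-51192) − (-346)(114708) + (-348)(81686) = 767880.
Nonzero ⇒ not coplanar.

No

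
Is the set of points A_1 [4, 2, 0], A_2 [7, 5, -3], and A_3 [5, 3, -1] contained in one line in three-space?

A_1A_2 = (3, 3, -3), A_1A_3 = (1, 1, -1).
A_1A_2 × A_1A_3 = (0, 0, 0).
The cross product vanishes, so the three points are collinear.

Yes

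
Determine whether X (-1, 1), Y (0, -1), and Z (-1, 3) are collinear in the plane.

XY = (1, -2), XZ = (0, 2).
If collinear, XZ would be a scalar multiple of XY. But (1)·(2) ≠ (-2)·(0) (difference 2), so they are not parallel; the points are not collinear.

No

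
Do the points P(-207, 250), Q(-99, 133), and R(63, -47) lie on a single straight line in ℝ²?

PQ = (108, -117), PR = (270, -297).
Twice the signed area of △PQR is (108)(-297) − (-117)(270) = -486.
The area is nonzero, so the three points are not collinear.

No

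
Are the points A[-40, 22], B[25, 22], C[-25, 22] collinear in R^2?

Yes

AB = (65, 0), AC = (15, 0).
det[AB; AC] = (65)(0) − (0)(15) = 0.
The determinant is zero, so the points are collinear.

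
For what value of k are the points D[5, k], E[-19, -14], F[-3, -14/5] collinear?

Collinearity: (D − E) must be parallel to (F − E) = (16, 56/5).
Cross-multiplying the components: (k − (-14))·(16) = (24)·(56/5).
Solving gives k = 14/5.

14/5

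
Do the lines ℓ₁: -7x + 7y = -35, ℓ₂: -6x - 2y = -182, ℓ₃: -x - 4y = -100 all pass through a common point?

Yes

Lines aᵢx + bᵢy = cᵢ with pairwise distinct directions are concurrent exactly when det[aᵢ bᵢ cᵢ] = 0.
Here the determinant is 0.
It vanishes, so the lines are concurrent at (24, 19).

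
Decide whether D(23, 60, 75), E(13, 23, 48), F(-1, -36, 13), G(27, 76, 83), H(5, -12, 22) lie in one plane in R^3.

The plane through D, E, F has normal n = DE × DF = (-298, 28, 72) and equation n·P = 226.
Checking the remaining points: n·G = 58, n·H = -242.
Since n·G = 58 ≠ 226, G is off the plane and the points are not all coplanar.

No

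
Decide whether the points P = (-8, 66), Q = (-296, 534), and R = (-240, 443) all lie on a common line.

PQ = (-288, 468), PR = (-232, 377).
Checking proportionality: PR = 29/36·PQ, so the vectors are parallel and the points are collinear.

Yes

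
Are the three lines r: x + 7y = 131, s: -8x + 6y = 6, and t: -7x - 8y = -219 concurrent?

No

Intersecting r and s: solving the 2×2 system gives (x, y) = (12, 17).
Substitute into t: (-7)(12) + (-8)(17) = -220.
But t requires -219 ≠ -220, so the three lines have no common point.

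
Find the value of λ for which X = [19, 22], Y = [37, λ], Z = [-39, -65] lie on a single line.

49

The three points are collinear iff det[XY; XZ] = 0.
This determinant is linear in λ: (58)λ + (-2842) = 0, so λ = 49.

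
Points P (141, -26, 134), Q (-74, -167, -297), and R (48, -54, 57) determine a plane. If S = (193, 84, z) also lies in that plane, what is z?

490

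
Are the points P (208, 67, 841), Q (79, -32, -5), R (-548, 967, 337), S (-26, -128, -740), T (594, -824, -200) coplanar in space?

Yes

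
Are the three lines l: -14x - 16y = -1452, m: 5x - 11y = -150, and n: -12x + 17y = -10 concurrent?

Lines aᵢx + bᵢy = cᵢ with pairwise distinct directions are concurrent exactly when det[aᵢ bᵢ cᵢ] = 0.
Here the determinant is 1404.
Nonzero, so no common point exists.

No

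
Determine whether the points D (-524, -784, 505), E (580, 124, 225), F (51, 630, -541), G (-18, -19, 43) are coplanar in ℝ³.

A normal to the plane through D, E, F is n = DE × DF = (-553848, 993784, 1038956).
The plane has equation n·P = 35762476. For G: n·G = 35762476.
Equal, so G lies in the plane and all four are coplanar.

Yes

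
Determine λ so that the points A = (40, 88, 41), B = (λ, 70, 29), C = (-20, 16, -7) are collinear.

25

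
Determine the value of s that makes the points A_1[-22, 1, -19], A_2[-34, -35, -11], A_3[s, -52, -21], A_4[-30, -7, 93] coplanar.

-39

Coplanarity ⇔ det[A_1A_2; A_1A_3; A_1A_4] = 0.
Expanding, this is linear in s: (3968)s + (154752) = 0.
So s = -39.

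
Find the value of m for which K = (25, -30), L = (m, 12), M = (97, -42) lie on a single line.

-227

Collinearity: (L − K) must be parallel to (M − K) = (72, -12).
Cross-multiplying the components: (m − 25)·(-12) = (42)·(72).
Solving gives m = -227.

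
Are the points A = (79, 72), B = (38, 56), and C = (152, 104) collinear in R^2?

No

AB = (-41, -16), AC = (73, 32).
det[AB; AC] = (-41)(32) − (-16)(73) = -144.
The determinant is nonzero, so they are not collinear.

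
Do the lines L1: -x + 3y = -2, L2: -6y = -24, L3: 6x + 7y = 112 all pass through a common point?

Yes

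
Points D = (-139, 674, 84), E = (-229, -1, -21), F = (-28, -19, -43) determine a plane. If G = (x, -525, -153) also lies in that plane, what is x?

The plane through D, E, F has equation 12960x − 23085y + 137295z = -5827950.
Substituting G: (12960)x + (-8886510) = -5827950, so x = 236.

236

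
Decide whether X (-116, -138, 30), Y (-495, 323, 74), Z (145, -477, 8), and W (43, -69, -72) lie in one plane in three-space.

The four points are coplanar iff the 3×3 determinant with rows XY, XZ, XW is zero.
Rows: (-379, 461, 44), (261, -339, -22), (159, 69, -102).
Expanding along the first row: (-379)(36096) − (461)(-23124) + (44)(71910) = 143820.
Nonzero ⇒ not coplanar.

No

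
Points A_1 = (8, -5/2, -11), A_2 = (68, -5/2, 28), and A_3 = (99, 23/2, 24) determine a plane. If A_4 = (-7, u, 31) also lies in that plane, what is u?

-65/2

Coplanarity requires A_1A_2 · (A_1A_3 × A_1A_4) = 0.
A_1A_2 = (60, 0, 39), A_1A_3 = (91, 14, 35); the triple product is linear in u with coefficient 1449 and constant term 94185/2.
Setting it to zero: u = -65/2.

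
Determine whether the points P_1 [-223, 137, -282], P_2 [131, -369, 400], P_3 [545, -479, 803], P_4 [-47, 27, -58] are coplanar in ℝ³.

No

A normal to the plane through P_1, P_2, P_3 is n = P_1P_2 × P_1P_3 = (-128898, 139686, 170544).
The plane has equation n·P = -212172. For P_4: n·P_4 = -61824.
-61824 ≠ -212172, so P_4 is off the plane.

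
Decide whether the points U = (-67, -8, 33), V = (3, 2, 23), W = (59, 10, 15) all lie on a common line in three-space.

UV = (70, 10, -10), UW = (126, 18, -18).
UV × UW = (0, 0, 0).
The cross product vanishes, so the three points are collinear.

Yes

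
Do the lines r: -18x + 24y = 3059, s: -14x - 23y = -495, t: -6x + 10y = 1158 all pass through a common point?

No

Lines aᵢx + bᵢy = cᵢ with pairwise distinct directions are concurrent exactly when det[aᵢ bᵢ cᵢ] = 0.
Here the determinant is 278.
Nonzero, so no common point exists.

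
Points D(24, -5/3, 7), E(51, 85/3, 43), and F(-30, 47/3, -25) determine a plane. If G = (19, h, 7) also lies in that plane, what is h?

17/3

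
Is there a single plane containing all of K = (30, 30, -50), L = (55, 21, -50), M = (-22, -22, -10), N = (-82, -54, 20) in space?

No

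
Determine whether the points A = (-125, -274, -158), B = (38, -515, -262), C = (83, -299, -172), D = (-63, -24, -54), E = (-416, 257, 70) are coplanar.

The plane through A, B, C has normal n = AB × AC = (774, -19350, 46053) and equation n·P = -2071224.
Checking the remaining points: n·D = -2071224, n·E = -2071224.
All equal -2071224, so all 5 points lie in one plane.

Yes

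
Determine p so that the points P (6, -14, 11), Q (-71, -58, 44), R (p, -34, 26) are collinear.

-29

Direction PQ = (-77, -44, 33). From the y-coordinate of R, the parameter along the line is τ = (-34 − (-14))/(-44) = 5/11.
Then p = 6 + 5/11·(-77) = -29.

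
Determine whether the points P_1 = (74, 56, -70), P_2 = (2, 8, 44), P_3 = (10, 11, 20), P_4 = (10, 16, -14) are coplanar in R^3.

No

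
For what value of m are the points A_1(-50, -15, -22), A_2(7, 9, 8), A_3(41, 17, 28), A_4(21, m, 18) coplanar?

Coplanarity ⇔ det[A_1A_2; A_1A_3; A_1A_4] = 0.
Expanding, this is linear in m: (-120)m + (840) = 0.
So m = 7.

7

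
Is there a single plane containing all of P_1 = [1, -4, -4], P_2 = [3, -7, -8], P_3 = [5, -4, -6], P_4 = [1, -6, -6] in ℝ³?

Yes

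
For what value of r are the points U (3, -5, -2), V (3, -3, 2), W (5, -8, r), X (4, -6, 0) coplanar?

Normal to plane UVX: n = (8, 4, -2); plane equation n·P = 8.
Requiring n·W = 8: (-2)r + (8) = 8.
So r = 0.

0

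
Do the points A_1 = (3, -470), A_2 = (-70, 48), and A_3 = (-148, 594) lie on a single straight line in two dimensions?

No

A_1A_2 = (-73, 518), A_1A_3 = (-151, 1064).
If collinear, A_1A_3 would be a scalar multiple of A_1A_2. But (-73)·(1064) ≠ (518)·(-151) (difference 546), so they are not parallel; the points are not collinear.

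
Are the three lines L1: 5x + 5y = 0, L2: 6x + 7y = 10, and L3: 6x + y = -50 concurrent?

Intersecting L1 and L2: solving the 2×2 system gives (x, y) = (-10, 10).
Substitute into L3: (6)(-10) + (1)(10) = -50.
This equals -50, so (-10, 10) lies on all three lines and they are concurrent.

Yes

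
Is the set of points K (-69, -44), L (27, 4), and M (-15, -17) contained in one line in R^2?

KL = (96, 48), KM = (54, 27).
Twice the signed area of △KLM is (96)(27) − (48)(54) = 0.
The triangle is degenerate (zero area), so the points are collinear.

Yes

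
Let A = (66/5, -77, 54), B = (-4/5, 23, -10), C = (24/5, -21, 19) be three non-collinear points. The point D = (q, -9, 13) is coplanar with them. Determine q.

2

A normal to the plane is n = AB × AC = (84, 238/5, 56).
D lies in the plane iff n · AD = 0.
This gives (84)q + (-168) = 0, so q = 2.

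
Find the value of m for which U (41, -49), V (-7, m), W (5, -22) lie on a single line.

-13

The three points are collinear iff det[UV; UW] = 0.
This determinant is linear in m: (36)m + (468) = 0, so m = -13.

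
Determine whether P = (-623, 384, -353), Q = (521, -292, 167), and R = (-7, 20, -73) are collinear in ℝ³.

Yes

PQ = (1144, -676, 520), PR = (616, -364, 280).
Each component of PR is 7/13 times the corresponding component of PQ, so PR = 7/13·PQ and the points are collinear.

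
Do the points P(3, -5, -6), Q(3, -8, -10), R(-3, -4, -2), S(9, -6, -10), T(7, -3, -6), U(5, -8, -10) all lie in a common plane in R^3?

No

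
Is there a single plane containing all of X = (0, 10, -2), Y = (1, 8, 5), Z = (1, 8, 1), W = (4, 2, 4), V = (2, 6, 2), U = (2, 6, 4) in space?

Yes

The plane through X, Y, Z has normal n = XY × XZ = (8, 4, 0) and equation n·P = 40.
Checking the remaining points: n·W = 40, n·V = 40, n·U = 40.
All equal 40, so all 6 points lie in one plane.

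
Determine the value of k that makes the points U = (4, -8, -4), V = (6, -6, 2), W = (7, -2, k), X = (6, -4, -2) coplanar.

Normal to plane UVX: n = (-20, 8, 4); plane equation n·P = -160.
Requiring n·W = -160: (4)k + (-156) = -160.
So k = -1.

-1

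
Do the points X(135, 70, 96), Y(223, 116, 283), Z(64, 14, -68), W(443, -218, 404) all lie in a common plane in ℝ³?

No

A normal to the plane through X, Y, Z is n = XY × XZ = (2928, 1155, -1662).
The plane has equation n·P = 316578. For W: n·W = 373866.
373866 ≠ 316578, so W is off the plane.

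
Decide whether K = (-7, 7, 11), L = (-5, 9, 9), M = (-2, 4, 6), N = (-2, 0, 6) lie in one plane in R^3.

The four points are coplanar iff the 3×3 determinant with rows KL, KM, KN is zero.
Rows: (2, 2, -2), (5, -3, -5), (5, -7, -5).
Expanding along the first row: (2)(-20) − (2)(0) + (-2)(-20) = 0.
Zero determinant ⇒ coplanar.

Yes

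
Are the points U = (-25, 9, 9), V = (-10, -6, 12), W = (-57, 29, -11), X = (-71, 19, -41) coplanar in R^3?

Yes

The four points are coplanar iff the 3×3 determinant with rows UV, UW, UX is zero.
Rows: (15, -15, 3), (-32, 20, -20), (-46, 10, -50).
Expanding along the first row: (15)(-800) − (-15)(680) + (3)(600) = 0.
Zero determinant ⇒ coplanar.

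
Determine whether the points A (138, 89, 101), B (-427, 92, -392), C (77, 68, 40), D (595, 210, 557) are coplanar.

No

The four points are coplanar iff the 3×3 determinant with rows AB, AC, AD is zero.
Rows: (-565, 3, -493), (-61, -21, -61), (457, 121, 456).
Expanding along the first row: (-565)(-2195) − (3)(61) + (-493)(2216) = 147504.
Nonzero ⇒ not coplanar.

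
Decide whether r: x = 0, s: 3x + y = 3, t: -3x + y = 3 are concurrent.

Lines aᵢx + bᵢy = cᵢ with pairwise distinct directions are concurrent exactly when det[aᵢ bᵢ cᵢ] = 0.
Here the determinant is 0.
It vanishes, so the lines are concurrent at (0, 3).

Yes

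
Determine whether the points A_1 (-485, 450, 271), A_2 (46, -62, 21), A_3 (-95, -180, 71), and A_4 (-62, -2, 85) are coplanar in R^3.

The four points are coplanar iff the 3×3 determinant with rows A_1A_2, A_1A_3, A_1A_4 is zero.
Rows: (531, -512, -250), (390, -630, -200), (423, -452, -186).
Expanding along the first row: (531)(26780) − (-512)(12060) + (-250)(90210) = -2157600.
Nonzero ⇒ not coplanar.

No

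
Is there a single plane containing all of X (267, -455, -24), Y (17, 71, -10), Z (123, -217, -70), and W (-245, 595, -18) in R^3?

Yes

With X as base: XY = (-250, 526, 14), XZ = (-144, 238, -46), XW = (-512, 1050, 6).
XZ × XW = (49728, 24416, -29344).
XY · (XZ × XW) = 0.
The scalar triple product vanishes, so the four points are coplanar.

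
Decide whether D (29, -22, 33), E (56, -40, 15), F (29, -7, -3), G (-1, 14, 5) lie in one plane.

No

With D as base: DE = (27, -18, -18), DF = (0, 15, -36), DG = (-30, 36, -28).
DF × DG = (876, 1080, 450).
DE · (DF × DG) = -3888.
Since -3888 ≠ 0, the four points are not coplanar.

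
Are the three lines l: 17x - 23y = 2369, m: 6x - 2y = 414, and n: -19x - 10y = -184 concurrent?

Yes

Lines aᵢx + bᵢy = cᵢ with pairwise distinct directions are concurrent exactly when det[aᵢ bᵢ cᵢ] = 0.
Here the determinant is 0.
It vanishes, so the lines are concurrent at (46, -69).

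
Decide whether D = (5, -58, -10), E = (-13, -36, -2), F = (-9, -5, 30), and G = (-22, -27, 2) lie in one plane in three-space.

No

With D as base: DE = (-18, 22, 8), DF = (-14, 53, 40), DG = (-27, 31, 12).
DF × DG = (-604, -912, 997).
DE · (DF × DG) = -1216.
Since -1216 ≠ 0, the four points are not coplanar.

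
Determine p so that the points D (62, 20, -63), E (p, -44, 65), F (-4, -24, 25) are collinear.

-34

Collinearity requires DE × DF = 0; each component is linear in p.
The y-component gives (-88)p + (-2992) = 0, so p = -34.
The remaining components then also vanish.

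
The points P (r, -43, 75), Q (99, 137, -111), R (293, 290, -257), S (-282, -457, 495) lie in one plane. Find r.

Coplanarity ⇔ det[PQ; PR; PS] = 0.
Expanding, this is linear in r: (-5994)r + (35964) = 0.
So r = 6.

6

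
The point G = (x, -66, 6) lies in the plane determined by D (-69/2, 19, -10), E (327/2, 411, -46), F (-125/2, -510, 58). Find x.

47/2

Coplanarity requires DE · (DF × DG) = 0.
DE = (198, 392, -36), DF = (-28, -529, 68); the triple product is linear in x with coefficient 7612 and constant term -178882.
Setting it to zero: x = 47/2.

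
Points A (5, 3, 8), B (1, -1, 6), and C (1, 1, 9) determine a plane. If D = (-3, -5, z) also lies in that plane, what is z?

4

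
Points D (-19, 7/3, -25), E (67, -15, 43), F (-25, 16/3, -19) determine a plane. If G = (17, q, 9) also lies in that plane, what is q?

-4

A normal to the plane is n = DE × DF = (-308, -924, 154).
G lies in the plane iff n · DG = 0.
This gives (-924)q + (-3696) = 0, so q = -4.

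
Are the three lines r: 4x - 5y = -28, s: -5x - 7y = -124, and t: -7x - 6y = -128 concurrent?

Intersecting r and s: solving the 2×2 system gives (x, y) = (8, 12).
Substitute into t: (-7)(8) + (-6)(12) = -128.
This equals -128, so (8, 12) lies on all three lines and they are concurrent.

Yes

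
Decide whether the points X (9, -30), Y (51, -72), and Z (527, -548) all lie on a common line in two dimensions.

Yes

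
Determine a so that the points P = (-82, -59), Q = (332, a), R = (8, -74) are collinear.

Collinearity: (Q − P) must be parallel to (R − P) = (90, -15).
Cross-multiplying the components: (a − (-59))·(90) = (414)·(-15).
Solving gives a = -128.

-128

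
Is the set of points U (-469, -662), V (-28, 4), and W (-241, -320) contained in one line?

No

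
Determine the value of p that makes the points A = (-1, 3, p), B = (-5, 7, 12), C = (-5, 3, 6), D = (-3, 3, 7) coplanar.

8

Coplanarity ⇔ det[AB; AC; AD] = 0.
Expanding, this is linear in p: (-8)p + (64) = 0.
So p = 8.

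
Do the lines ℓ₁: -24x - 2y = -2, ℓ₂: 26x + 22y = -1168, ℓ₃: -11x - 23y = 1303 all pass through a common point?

Intersecting ℓ₁ and ℓ₂: solving the 2×2 system gives (x, y) = (5, -59).
Substitute into ℓ₃: (-11)(5) + (-23)(-59) = 1302.
But ℓ₃ requires 1303 ≠ 1302, so the three lines have no common point.

No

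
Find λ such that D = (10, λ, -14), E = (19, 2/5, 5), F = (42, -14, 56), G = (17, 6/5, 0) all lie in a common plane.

34/5

The points are coplanar iff DE · (DF × DG) = 0.
Expanding, this is linear in λ: (-13)λ + (442/5) = 0.
So λ = 34/5.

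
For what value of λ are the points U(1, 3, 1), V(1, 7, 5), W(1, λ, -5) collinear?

Direction UV = (0, 4, 4). From the z-coordinate of W, the parameter along the line is τ = (-5 − 1)/4 = -3/2.
Then λ = 3 + (-3/2)·(4) = -3.

-3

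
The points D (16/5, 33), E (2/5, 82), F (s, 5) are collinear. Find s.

24/5

Collinearity: (F − D) must be parallel to (E − D) = (-14/5, 49).
Cross-multiplying the components: (s − 16/5)·(49) = (-28)·(-14/5).
Solving gives s = 24/5.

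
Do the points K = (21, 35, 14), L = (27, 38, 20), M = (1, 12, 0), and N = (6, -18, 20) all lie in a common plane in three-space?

With K as base: KL = (6, 3, 6), KM = (-20, -23, -14), KN = (-15, -53, 6).
KM × KN = (-880, 330, 715).
KL · (KM × KN) = 0.
The scalar triple product vanishes, so the four points are coplanar.

Yes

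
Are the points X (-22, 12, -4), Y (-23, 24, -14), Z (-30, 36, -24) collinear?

No

XY = (-1, 12, -10), XZ = (-8, 24, -20).
Comparing components 3 and 1: (-10)(-8) − (-1)(-20) = 60 ≠ 0, so XY and XZ are not parallel and the points are not collinear.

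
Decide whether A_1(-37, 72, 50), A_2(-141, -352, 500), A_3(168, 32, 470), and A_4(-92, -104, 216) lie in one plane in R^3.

The four points are coplanar iff the 3×3 determinant with rows A_1A_2, A_1A_3, A_1A_4 is zero.
Rows: (-104, -424, 450), (205, -40, 420), (-55, -176, 166).
Expanding along the first row: (-104)(67280) − (-424)(57130) + (450)(-38280) = 0.
Zero determinant ⇒ coplanar.

Yes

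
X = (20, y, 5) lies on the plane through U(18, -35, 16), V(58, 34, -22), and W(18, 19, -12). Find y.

A normal to the plane is n = UV × UW = (120, 1120, 2160).
X lies in the plane iff n · UX = 0.
This gives (1120)y + (15680) = 0, so y = -14.

-14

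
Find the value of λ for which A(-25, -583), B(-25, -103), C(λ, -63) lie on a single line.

Collinearity: (C − A) must be parallel to (B − A) = (0, 480).
Cross-multiplying the components: (λ − (-25))·(480) = (520)·(0).
Solving gives λ = -25.

-25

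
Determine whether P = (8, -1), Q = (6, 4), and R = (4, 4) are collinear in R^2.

No

PQ = (-2, 5), PR = (-4, 5).
Twice the signed area of △PQR is (-2)(5) − (5)(-4) = 10.
The area is nonzero, so the three points are not collinear.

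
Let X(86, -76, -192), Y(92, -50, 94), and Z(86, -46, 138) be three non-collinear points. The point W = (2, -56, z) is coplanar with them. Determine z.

The plane through X, Y, Z has equation −1980y + 180z = 115920.
Substituting W: (180)z + (110880) = 115920, so z = 28.

28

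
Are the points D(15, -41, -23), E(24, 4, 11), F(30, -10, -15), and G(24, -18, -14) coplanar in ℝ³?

No

A normal to the plane through D, E, F is n = DE × DF = (-694, 438, -396).
The plane has equation n·P = -19260. For G: n·G = -18996.
-18996 ≠ -19260, so G is off the plane.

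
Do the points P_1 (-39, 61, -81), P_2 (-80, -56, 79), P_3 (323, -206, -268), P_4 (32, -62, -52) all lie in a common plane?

No

The four points are coplanar iff the 3×3 determinant with rows P_1P_2, P_1P_3, P_1P_4 is zero.
Rows: (-41, -117, 160), (362, -267, -187), (71, -123, 29).
Expanding along the first row: (-41)(-30744) − (-117)(23775) + (160)(-25569) = -48861.
Nonzero ⇒ not coplanar.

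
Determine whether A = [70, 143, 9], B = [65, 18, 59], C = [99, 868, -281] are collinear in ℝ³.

AB = (-5, -125, 50), AC = (29, 725, -290).
AB × AC = (0, 0, 0).
The cross product vanishes, so the three points are collinear.

Yes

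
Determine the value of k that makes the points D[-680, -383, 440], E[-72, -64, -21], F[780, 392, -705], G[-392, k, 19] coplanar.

Normal to plane DEF: n = (-7980, 23100, 5460); plane equation n·P = -1018500.
Requiring n·G = -1018500: (23100)k + (3231900) = -1018500.
So k = -184.

-184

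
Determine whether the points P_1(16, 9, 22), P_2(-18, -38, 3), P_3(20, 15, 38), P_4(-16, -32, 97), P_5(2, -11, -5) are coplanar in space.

The plane through P_1, P_2, P_3 has normal n = P_1P_2 × P_1P_3 = (-638, 468, -16) and equation n·P = -6348.
Checking the remaining points: n·P_4 = -6320, n·P_5 = -6344.
Since n·P_4 = -6320 ≠ -6348, P_4 is off the plane and the points are not all coplanar.

No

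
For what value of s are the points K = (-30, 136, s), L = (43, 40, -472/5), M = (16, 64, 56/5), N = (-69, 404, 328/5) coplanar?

Coplanarity ⇔ det[KL; KM; KN] = 0.
Expanding, this is linear in s: (7140)s + (-1130976) = 0.
So s = 792/5.

792/5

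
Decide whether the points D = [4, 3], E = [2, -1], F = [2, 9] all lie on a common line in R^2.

No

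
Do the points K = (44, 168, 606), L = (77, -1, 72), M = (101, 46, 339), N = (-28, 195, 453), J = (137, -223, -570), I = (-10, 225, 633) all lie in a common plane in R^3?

The plane through K, L, M has normal n = KL × KM = (-20025, -21627, 5607) and equation n·P = -1116594.
Checking the remaining points: n·N = -1116594, n·J = -1116594, n·I = -1116594.
All equal -1116594, so all 6 points lie in one plane.

Yes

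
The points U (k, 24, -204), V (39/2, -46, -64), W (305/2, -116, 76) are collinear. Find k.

-227/2

Direction VW = (133, -70, 140). From the y-coordinate of U, the parameter along the line is τ = (24 − (-46))/(-70) = -1.
Then k = 39/2 + (-1)·(133) = -227/2.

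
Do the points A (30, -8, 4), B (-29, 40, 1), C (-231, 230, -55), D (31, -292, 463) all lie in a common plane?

With A as base: AB = (-59, 48, -3), AC = (-261, 238, -59), AD = (1, -284, 459).
AC × AD = (92486, 119740, 73886).
AB · (AC × AD) = 69188.
Since 69188 ≠ 0, the four points are not coplanar.

No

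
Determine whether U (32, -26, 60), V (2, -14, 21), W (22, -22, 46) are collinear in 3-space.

No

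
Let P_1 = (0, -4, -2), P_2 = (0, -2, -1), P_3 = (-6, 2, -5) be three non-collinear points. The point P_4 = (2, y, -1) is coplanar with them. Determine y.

-6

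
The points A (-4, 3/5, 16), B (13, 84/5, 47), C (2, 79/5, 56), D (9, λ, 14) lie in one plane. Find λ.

Normal to plane ABC: n = (884/5, -494, 806/5); plane equation n·P = 7878/5.
Requiring n·D = 7878/5: (-494)λ + (3848) = 7878/5.
So λ = 23/5.

23/5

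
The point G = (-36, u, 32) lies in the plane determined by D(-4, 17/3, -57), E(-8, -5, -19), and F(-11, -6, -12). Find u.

A normal to the plane is n = DE × DF = (-110/3, -86, -28).
G lies in the plane iff n · DG = 0.
This gives (-86)u + (-2494/3) = 0, so u = -29/3.

-29/3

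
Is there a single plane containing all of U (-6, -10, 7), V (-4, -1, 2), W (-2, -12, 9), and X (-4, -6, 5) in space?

With U as base: UV = (2, 9, -5), UW = (4, -2, 2), UX = (2, 4, -2).
UW × UX = (-4, 12, 20).
UV · (UW × UX) = 0.
The scalar triple product vanishes, so the four points are coplanar.

Yes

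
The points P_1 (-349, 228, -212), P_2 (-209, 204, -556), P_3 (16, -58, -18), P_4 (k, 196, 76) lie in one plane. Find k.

-389

Normal to plane P_1P_2P_3: n = (-103040, -152720, -31280); plane equation n·P = 7772160.
Requiring n·P_4 = 7772160: (-103040)k + (-32310400) = 7772160.
So k = -389.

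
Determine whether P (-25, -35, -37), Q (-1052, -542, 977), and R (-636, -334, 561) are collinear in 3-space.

No

PQ = (-1027, -507, 1014), PR = (-611, -299, 598).
Comparing components 3 and 1: (1014)(-611) − (-1027)(598) = -5408 ≠ 0, so PQ and PR are not parallel and the points are not collinear.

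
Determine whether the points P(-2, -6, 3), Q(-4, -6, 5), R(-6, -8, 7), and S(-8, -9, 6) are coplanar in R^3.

No

A normal to the plane through P, Q, R is n = PQ × PR = (4, 0, 4).
The plane has equation n·X = 4. For S: n·S = -8.
-8 ≠ 4, so S is off the plane.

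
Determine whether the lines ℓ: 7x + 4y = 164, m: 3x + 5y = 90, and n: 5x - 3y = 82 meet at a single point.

Yes

The three lines meet at one point iff the augmented coefficient matrix [aᵢ bᵢ cᵢ] has rank < 3, i.e. its determinant vanishes.
Here the determinant is 0.
It vanishes, so the lines are concurrent at (20, 6).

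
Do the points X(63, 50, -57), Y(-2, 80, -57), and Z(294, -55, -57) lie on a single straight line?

No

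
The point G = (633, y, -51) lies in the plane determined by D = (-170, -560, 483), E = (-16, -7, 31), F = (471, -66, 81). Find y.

96

The plane through D, E, F has equation 982x − 227824y − 278397z = -7051251.
Substituting G: (-227824)y + (14819853) = -7051251, so y = 96.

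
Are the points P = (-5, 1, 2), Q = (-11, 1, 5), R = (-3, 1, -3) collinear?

No

PQ = (-6, 0, 3), PR = (2, 0, -5).
Comparing components 3 and 1: (3)(2) − (-6)(-5) = -24 ≠ 0, so PQ and PR are not parallel and the points are not collinear.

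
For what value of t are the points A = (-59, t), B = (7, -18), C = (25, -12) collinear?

-40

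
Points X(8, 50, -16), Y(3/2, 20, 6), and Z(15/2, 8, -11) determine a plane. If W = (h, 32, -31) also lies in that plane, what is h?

Coplanarity requires XY · (XZ × XW) = 0.
XY = (-13/2, -30, 22), XZ = (-1/2, -42, 5); the triple product is linear in h with coefficient 774 and constant term -10449.
Setting it to zero: h = 27/2.

27/2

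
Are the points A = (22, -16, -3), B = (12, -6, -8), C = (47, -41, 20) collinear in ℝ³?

AB = (-10, 10, -5), AC = (25, -25, 23).
Comparing components 2 and 3: (10)(23) − (-5)(-25) = 105 ≠ 0, so AB and AC are not parallel and the points are not collinear.

No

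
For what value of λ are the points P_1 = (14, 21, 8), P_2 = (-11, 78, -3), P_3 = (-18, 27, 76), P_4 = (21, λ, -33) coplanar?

The points are coplanar iff P_1P_2 · (P_1P_3 × P_1P_4) = 0.
Expanding, this is linear in λ: (2052)λ + (-84132) = 0.
So λ = 41.

41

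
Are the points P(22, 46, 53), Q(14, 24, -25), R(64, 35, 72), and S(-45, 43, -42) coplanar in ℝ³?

No

With P as base: PQ = (-8, -22, -78), PR = (42, -11, 19), PS = (-67, -3, -95).
PR × PS = (1102, 2717, -863).
PQ · (PR × PS) = -1276.
Since -1276 ≠ 0, the four points are not coplanar.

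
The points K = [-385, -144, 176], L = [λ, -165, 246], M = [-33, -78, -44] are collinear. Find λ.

-497

Collinearity requires KL × KM = 0; each component is linear in λ.
The y-component gives (220)λ + (109340) = 0, so λ = -497.
The remaining components then also vanish.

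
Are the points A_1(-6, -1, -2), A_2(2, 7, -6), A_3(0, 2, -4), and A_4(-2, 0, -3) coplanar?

Yes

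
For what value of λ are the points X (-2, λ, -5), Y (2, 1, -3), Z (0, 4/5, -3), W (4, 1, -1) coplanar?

4/5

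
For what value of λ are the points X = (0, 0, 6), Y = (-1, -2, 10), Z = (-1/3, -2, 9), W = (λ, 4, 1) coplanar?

0

The points are coplanar iff XY · (XZ × XW) = 0.
Expanding, this is linear in λ: (2)λ + (0) = 0.
So λ = 0.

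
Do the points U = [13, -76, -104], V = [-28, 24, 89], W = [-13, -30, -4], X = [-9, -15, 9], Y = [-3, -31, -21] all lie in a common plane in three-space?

Yes

The plane through U, V, W has normal n = UV × UW = (1122, -918, 714) and equation n·P = 10098.
Checking the remaining points: n·X = 10098, n·Y = 10098.
All equal 10098, so all 5 points lie in one plane.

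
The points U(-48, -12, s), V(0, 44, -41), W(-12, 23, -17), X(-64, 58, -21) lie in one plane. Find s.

31

Coplanarity ⇔ det[UV; UW; UX] = 0.
Expanding, this is linear in s: (1512)s + (-46872) = 0.
So s = 31.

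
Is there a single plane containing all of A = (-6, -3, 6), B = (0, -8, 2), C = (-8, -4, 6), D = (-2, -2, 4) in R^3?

With A as base: AB = (6, -5, -4), AC = (-2, -1, 0), AD = (4, 1, -2).
AC × AD = (2, -4, 2).
AB · (AC × AD) = 24.
Since 24 ≠ 0, the four points are not coplanar.

No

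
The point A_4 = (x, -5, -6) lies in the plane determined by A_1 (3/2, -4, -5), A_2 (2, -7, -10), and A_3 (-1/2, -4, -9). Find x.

2

Coplanarity requires A_1A_2 · (A_1A_3 × A_1A_4) = 0.
A_1A_2 = (1/2, -3, -5), A_1A_3 = (-2, 0, -4); the triple product is linear in x with coefficient 12 and constant term -24.
Setting it to zero: x = 2.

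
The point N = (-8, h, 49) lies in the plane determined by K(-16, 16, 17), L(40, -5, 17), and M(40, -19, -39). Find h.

The plane through K, L, M has equation 1176x + 3136y − 784z = 18032.
Substituting N: (3136)h + (-47824) = 18032, so h = 21.

21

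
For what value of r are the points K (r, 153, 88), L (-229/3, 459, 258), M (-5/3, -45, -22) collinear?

-31

Collinearity requires KL × KM = 0; each component is linear in r.
The y-component gives (-280)r + (-8680) = 0, so r = -31.
The remaining components then also vanish.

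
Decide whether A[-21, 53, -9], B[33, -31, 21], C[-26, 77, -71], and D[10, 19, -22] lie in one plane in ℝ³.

No

The four points are coplanar iff the 3×3 determinant with rows AB, AC, AD is zero.
Rows: (54, -84, 30), (-5, 24, -62), (31, -34, -13).
Expanding along the first row: (54)(-2420) − (-84)(1987) + (30)(-574) = 19008.
Nonzero ⇒ not coplanar.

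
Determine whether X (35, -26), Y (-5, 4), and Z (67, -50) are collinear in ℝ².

Yes

XY = (-40, 30), XZ = (32, -24).
Twice the signed area of △XYZ is (-40)(-24) − (30)(32) = 0.
The triangle is degenerate (zero area), so the points are collinear.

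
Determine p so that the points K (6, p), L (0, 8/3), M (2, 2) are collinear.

The three points are collinear iff det[KL; KM] = 0.
This determinant is linear in p: (2)p + (-4/3) = 0, so p = 2/3.

2/3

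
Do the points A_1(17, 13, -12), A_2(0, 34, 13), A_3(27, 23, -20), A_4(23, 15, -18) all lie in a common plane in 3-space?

The four points are coplanar iff the 3×3 determinant with rows A_1A_2, A_1A_3, A_1A_4 is zero.
Rows: (-17, 21, 25), (10, 10, -8), (6, 2, -6).
Expanding along the first row: (-17)(-44) − (21)(-12) + (25)(-40) = 0.
Zero determinant ⇒ coplanar.

Yes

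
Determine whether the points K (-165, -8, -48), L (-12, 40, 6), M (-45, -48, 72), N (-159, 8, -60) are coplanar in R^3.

With K as base: KL = (153, 48, 54), KM = (120, -40, 120), KN = (6, 16, -12).
KM × KN = (-1440, 2160, 2160).
KL · (KM × KN) = 0.
The scalar triple product vanishes, so the four points are coplanar.

Yes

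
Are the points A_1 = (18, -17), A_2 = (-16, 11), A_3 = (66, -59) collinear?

No

A_1A_2 = (-34, 28), A_1A_3 = (48, -42).
If collinear, A_1A_3 would be a scalar multiple of A_1A_2. But (-34)·(-42) ≠ (28)·(48) (difference 84), so they are not parallel; the points are not collinear.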